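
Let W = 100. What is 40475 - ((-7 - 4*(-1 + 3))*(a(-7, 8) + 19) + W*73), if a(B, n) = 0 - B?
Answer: 33565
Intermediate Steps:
a(B, n) = -B
40475 - ((-7 - 4*(-1 + 3))*(a(-7, 8) + 19) + W*73) = 40475 - ((-7 - 4*(-1 + 3))*(-1*(-7) + 19) + 100*73) = 40475 - ((-7 - 4*2)*(7 + 19) + 7300) = 40475 - ((-7 - 8)*26 + 7300) = 40475 - (-15*26 + 7300) = 40475 - (-390 + 7300) = 40475 - 1*6910 = 40475 - 6910 = 33565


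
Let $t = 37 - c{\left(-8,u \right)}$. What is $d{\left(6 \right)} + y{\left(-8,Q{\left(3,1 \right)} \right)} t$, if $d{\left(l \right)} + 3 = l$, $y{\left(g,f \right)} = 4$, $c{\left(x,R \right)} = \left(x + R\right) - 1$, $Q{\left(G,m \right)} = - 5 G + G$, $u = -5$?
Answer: $207$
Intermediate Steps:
$Q{\left(G,m \right)} = - 4 G$
$c{\left(x,R \right)} = -1 + R + x$ ($c{\left(x,R \right)} = \left(R + x\right) - 1 = -1 + R + x$)
$d{\left(l \right)} = -3 + l$
$t = 51$ ($t = 37 - \left(-1 - 5 - 8\right) = 37 - -14 = 37 + 14 = 51$)
$d{\left(6 \right)} + y{\left(-8,Q{\left(3,1 \right)} \right)} t = \left(-3 + 6\right) + 4 \cdot 51 = 3 + 204 = 207$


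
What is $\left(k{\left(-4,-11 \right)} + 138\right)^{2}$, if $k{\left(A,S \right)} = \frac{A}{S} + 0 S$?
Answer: $\frac{2316484}{121} \approx 19145.0$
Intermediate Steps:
$k{\left(A,S \right)} = \frac{A}{S}$ ($k{\left(A,S \right)} = \frac{A}{S} + 0 = \frac{A}{S}$)
$\left(k{\left(-4,-11 \right)} + 138\right)^{2} = \left(- \frac{4}{-11} + 138\right)^{2} = \left(\left(-4\right) \left(- \frac{1}{11}\right) + 138\right)^{2} = \left(\frac{4}{11} + 138\right)^{2} = \left(\frac{1522}{11}\right)^{2} = \frac{2316484}{121}$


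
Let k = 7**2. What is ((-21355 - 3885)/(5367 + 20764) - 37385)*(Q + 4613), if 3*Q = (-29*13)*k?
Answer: 215576476950/3733 ≈ 5.7749e+7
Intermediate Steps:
k = 49
Q = -18473/3 (Q = (-29*13*49)/3 = (-377*49)/3 = (1/3)*(-18473) = -18473/3 ≈ -6157.7)
((-21355 - 3885)/(5367 + 20764) - 37385)*(Q + 4613) = ((-21355 - 3885)/(5367 + 20764) - 37385)*(-18473/3 + 4613) = (-25240/26131 - 37385)*(-4634/3) = -976932675/26131*(-4634/3) = 215576476950/3733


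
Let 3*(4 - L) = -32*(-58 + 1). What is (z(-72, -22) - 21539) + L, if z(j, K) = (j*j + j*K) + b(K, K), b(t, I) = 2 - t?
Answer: -15351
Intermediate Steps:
L = -604 (L = 4 - (-32)*(-58 + 1)/3 = 4 - (-32)*(-57)/3 = 4 - 1/3*1824 = 4 - 608 = -604)
z(j, K) = 2 + j**2 - K + K*j (z(j, K) = (j*j + j*K) + (2 - K) = (j**2 + K*j) + (2 - K) = 2 + j**2 - K + K*j)
(z(-72, -22) - 21539) + L = ((2 + (-72)**2 - 1*(-22) - 22*(-72)) - 21539) - 604 = ((2 + 5184 + 22 + 1584) - 21539) - 604 = (6792 - 21539) - 604 = -14747 - 604 = -15351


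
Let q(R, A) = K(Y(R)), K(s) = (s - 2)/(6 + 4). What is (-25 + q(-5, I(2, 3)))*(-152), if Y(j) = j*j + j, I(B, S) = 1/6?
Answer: 17632/5 ≈ 3526.4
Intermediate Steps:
I(B, S) = ⅙
Y(j) = j + j² (Y(j) = j² + j = j + j²)
K(s) = -⅕ + s/10 (K(s) = (-2 + s)/10 = (-2 + s)*(⅒) = -⅕ + s/10)
q(R, A) = -⅕ + R*(1 + R)/10 (q(R, A) = -⅕ + (R*(1 + R))/10 = -⅕ + R*(1 + R)/10)
(-25 + q(-5, I(2, 3)))*(-152) = (-25 + (-⅕ + (⅒)*(-5)*(1 - 5)))*(-152) = (-25 + (-⅕ + (⅒)*(-5)*(-4)))*(-152) = (-25 + (-⅕ + 2))*(-152) = (-25 + 9/5)*(-152) = -116/5*(-152) = 17632/5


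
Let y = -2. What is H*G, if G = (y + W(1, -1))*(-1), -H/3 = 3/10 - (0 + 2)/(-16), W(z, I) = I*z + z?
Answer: -51/20 ≈ -2.5500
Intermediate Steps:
W(z, I) = z + I*z
H = -51/40 (H = -3*(3/10 - (0 + 2)/(-16)) = -3*(3*(1/10) - 1*2*(-1/16)) = -3*(3/10 - 2*(-1/16)) = -3*(3/10 + 1/8) = -3*17/40 = -51/40 ≈ -1.2750)
G = 2 (G = (-2 + 1*(1 - 1))*(-1) = (-2 + 1*0)*(-1) = (-2 + 0)*(-1) = -2*(-1) = 2)
H*G = -51/40*2 = -51/20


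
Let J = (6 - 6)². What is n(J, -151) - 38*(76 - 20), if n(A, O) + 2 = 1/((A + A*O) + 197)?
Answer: -419609/197 ≈ -2130.0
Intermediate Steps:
J = 0 (J = 0² = 0)
n(A, O) = -2 + 1/(197 + A + A*O) (n(A, O) = -2 + 1/((A + A*O) + 197) = -2 + 1/(197 + A + A*O))
n(J, -151) - 38*(76 - 20) = (-393 - 2*0 - 2*0*(-151))/(197 + 0 + 0*(-151)) - 38*(76 - 20) = (-393 + 0 + 0)/(197 + 0 + 0) - 38*56 = -393/197 - 1*2128 = (1/197)*(-393) - 2128 = -393/197 - 2128 = -419609/197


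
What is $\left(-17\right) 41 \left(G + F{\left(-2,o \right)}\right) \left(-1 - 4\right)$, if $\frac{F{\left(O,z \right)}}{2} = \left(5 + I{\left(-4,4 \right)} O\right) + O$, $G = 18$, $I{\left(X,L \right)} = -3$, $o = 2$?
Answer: $125460$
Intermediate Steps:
$F{\left(O,z \right)} = 10 - 4 O$ ($F{\left(O,z \right)} = 2 \left(\left(5 - 3 O\right) + O\right) = 2 \left(5 - 2 O\right) = 10 - 4 O$)
$\left(-17\right) 41 \left(G + F{\left(-2,o \right)}\right) \left(-1 - 4\right) = \left(-17\right) 41 \left(18 + \left(10 - -8\right)\right) \left(-1 - 4\right) = - 697 \left(18 + \left(10 + 8\right)\right) \left(-5\right) = - 697 \left(18 + 18\right) \left(-5\right) = - 697 \cdot 36 \left(-5\right) = \left(-697\right) \left(-180\right) = 125460$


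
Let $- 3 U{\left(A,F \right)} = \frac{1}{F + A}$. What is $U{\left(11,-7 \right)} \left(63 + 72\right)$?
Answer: $- \frac{45}{4} \approx -11.25$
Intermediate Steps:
$U{\left(A,F \right)} = - \frac{1}{3 \left(A + F\right)}$ ($U{\left(A,F \right)} = - \frac{1}{3 \left(F + A\right)} = - \frac{1}{3 \left(A + F\right)}$)
$U{\left(11,-7 \right)} \left(63 + 72\right) = - \frac{1}{3 \cdot 11 + 3 \left(-7\right)} \left(63 + 72\right) = - \frac{1}{33 - 21} \cdot 135 = - \frac{1}{12} \cdot 135 = \left(-1\right) \frac{1}{12} \cdot 135 = \left(- \frac{1}{12}\right) 135 = - \frac{45}{4}$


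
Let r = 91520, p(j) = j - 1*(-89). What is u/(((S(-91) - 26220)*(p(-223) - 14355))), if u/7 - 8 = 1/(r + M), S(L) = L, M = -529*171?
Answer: 59423/404474503819 ≈ 1.4691e-7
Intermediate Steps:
p(j) = 89 + j (p(j) = j + 89 = 89 + j)
M = -90459
u = 59423/1061 (u = 56 + 7/(91520 - 90459) = 56 + 7/1061 = 59423/1061 ≈ 56.007)
u/(((S(-91) - 26220)*(p(-223) - 14355))) = 59423/(1061*(((-91 - 26220)*((89 - 223) - 14355)))) = 59423/(1061*((-26311*(-134 - 14355)))) = 59423/(1061*((-26311*(-14489)))) = (59423/1061)/381220079 = (59423/1061)*(1/381220079) = 59423/404474503819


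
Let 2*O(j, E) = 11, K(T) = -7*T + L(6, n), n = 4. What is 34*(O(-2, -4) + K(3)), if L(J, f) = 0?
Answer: -527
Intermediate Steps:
K(T) = -7*T (K(T) = -7*T + 0 = -7*T)
O(j, E) = 11/2 (O(j, E) = (½)*11 = 11/2)
34*(O(-2, -4) + K(3)) = 34*(11/2 - 7*3) = 34*(11/2 - 21) = 34*(-31/2) = -527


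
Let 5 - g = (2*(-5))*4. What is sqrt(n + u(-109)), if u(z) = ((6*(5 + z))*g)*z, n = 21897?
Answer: 9*sqrt(38057) ≈ 1755.7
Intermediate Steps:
g = 45 (g = 5 - 2*(-5)*4 = 5 - (-10)*4 = 5 - 1*(-40) = 5 + 40 = 45)
u(z) = z*(1350 + 270*z) (u(z) = ((6*(5 + z))*45)*z = ((30 + 6*z)*45)*z = (1350 + 270*z)*z = z*(1350 + 270*z))
sqrt(n + u(-109)) = sqrt(21897 + 270*(-109)*(5 - 109)) = sqrt(21897 + 270*(-109)*(-104)) = sqrt(21897 + 3060720) = sqrt(3082617) = 9*sqrt(38057)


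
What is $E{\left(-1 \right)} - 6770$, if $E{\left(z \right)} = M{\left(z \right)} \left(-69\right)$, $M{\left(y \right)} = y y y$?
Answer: $-6701$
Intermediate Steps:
$M{\left(y \right)} = y^{3}$ ($M{\left(y \right)} = y^{2} y = y^{3}$)
$E{\left(z \right)} = - 69 z^{3}$ ($E{\left(z \right)} = z^{3} \left(-69\right) = - 69 z^{3}$)
$E{\left(-1 \right)} - 6770 = - 69 \left(-1\right)^{3} - 6770 = \left(-69\right) \left(-1\right) - 6770 = 69 - 6770 = -6701$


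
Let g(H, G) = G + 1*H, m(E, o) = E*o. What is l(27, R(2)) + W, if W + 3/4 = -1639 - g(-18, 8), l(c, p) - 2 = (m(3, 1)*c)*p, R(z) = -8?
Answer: -9103/4 ≈ -2275.8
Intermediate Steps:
g(H, G) = G + H
l(c, p) = 2 + 3*c*p (l(c, p) = 2 + ((3*1)*c)*p = 2 + (3*c)*p = 2 + 3*c*p)
W = -6519/4 (W = -¾ + (-1639 - (8 - 18)) = -¾ + (-1639 - 1*(-10)) = -¾ + (-1639 + 10) = -¾ - 1629 = -6519/4 ≈ -1629.8)
l(27, R(2)) + W = (2 + 3*27*(-8)) - 6519/4 = (2 - 648) - 6519/4 = -646 - 6519/4 = -9103/4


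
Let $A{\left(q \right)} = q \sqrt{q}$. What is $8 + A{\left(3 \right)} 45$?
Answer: $8 + 135 \sqrt{3} \approx 241.83$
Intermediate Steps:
$A{\left(q \right)} = q^{\frac{3}{2}}$
$8 + A{\left(3 \right)} 45 = 8 + 3^{\frac{3}{2}} \cdot 45 = 8 + 3 \sqrt{3} \cdot 45 = 8 + 135 \sqrt{3}$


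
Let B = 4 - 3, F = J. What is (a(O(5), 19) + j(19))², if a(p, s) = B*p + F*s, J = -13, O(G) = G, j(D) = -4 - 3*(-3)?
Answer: 56169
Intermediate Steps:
j(D) = 5 (j(D) = -4 + 9 = 5)
F = -13
B = 1
a(p, s) = p - 13*s (a(p, s) = 1*p - 13*s = p - 13*s)
(a(O(5), 19) + j(19))² = ((5 - 13*19) + 5)² = ((5 - 247) + 5)² = (-242 + 5)² = (-237)² = 56169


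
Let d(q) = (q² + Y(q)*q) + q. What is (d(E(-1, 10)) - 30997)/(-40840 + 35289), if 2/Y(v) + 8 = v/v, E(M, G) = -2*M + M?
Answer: 216967/38857 ≈ 5.5837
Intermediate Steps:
E(M, G) = -M
Y(v) = -2/7 (Y(v) = 2/(-8 + v/v) = 2/(-8 + 1) = 2/(-7) = 2*(-⅐) = -2/7)
d(q) = q² + 5*q/7 (d(q) = (q² - 2*q/7) + q = q² + 5*q/7)
(d(E(-1, 10)) - 30997)/(-40840 + 35289) = ((-1*(-1))*(5 + 7*(-1*(-1)))/7 - 30997)/(-40840 + 35289) = ((⅐)*1*(5 + 7*1) - 30997)/(-5551) = ((⅐)*1*(5 + 7) - 30997)*(-1/5551) = ((⅐)*1*12 - 30997)*(-1/5551) = (12/7 - 30997)*(-1/5551) = -216967/7*(-1/5551) = 216967/38857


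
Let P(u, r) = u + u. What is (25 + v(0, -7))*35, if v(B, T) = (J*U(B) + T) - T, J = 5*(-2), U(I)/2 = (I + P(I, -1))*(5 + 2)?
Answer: 875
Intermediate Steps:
P(u, r) = 2*u
U(I) = 42*I (U(I) = 2*((I + 2*I)*(5 + 2)) = 2*((3*I)*7) = 2*(21*I) = 42*I)
J = -10
v(B, T) = -420*B (v(B, T) = (-420*B + T) - T = (T - 420*B) - T = -420*B)
(25 + v(0, -7))*35 = (25 - 420*0)*35 = (25 + 0)*35 = 25*35 = 875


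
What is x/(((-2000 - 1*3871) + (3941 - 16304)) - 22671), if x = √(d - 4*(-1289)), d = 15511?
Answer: -83*√3/40905 ≈ -0.0035145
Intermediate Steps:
x = 83*√3 (x = √(15511 - 4*(-1289)) = √(15511 + 5156) = √20667 = 83*√3 ≈ 143.76)
x/(((-2000 - 1*3871) + (3941 - 16304)) - 22671) = (83*√3)/(((-2000 - 1*3871) + (3941 - 16304)) - 22671) = (83*√3)/(((-2000 - 3871) - 12363) - 22671) = (83*√3)/((-5871 - 12363) - 22671) = (83*√3)/(-18234 - 22671) = (83*√3)/(-40905) = (83*√3)*(-1/40905) = -83*√3/40905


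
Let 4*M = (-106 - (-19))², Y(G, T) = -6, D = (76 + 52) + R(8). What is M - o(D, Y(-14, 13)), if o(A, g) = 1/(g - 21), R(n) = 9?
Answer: 204367/108 ≈ 1892.3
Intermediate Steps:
D = 137 (D = (76 + 52) + 9 = 128 + 9 = 137)
o(A, g) = 1/(-21 + g)
M = 7569/4 (M = (-106 - (-19))²/4 = (-106 - 1*(-19))²/4 = (-106 + 19)²/4 = (¼)*(-87)² = (¼)*7569 = 7569/4 ≈ 1892.3)
M - o(D, Y(-14, 13)) = 7569/4 - 1/(-21 - 6) = 7569/4 - 1/(-27) = 7569/4 - 1*(-1/27) = 7569/4 + 1/27 = 204367/108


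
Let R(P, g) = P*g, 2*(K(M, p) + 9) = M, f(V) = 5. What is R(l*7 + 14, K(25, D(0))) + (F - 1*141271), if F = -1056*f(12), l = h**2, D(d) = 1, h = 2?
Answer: -146404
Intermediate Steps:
K(M, p) = -9 + M/2
l = 4 (l = 2**2 = 4)
F = -5280 (F = -1056*5 = -5280)
R(l*7 + 14, K(25, D(0))) + (F - 1*141271) = (4*7 + 14)*(-9 + (1/2)*25) + (-5280 - 1*141271) = (28 + 14)*(-9 + 25/2) + (-5280 - 141271) = 42*(7/2) - 146551 = 147 - 146551 = -146404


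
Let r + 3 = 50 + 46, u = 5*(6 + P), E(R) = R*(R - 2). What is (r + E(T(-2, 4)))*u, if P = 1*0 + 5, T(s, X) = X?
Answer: 5555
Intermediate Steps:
P = 5 (P = 0 + 5 = 5)
E(R) = R*(-2 + R)
u = 55 (u = 5*(6 + 5) = 5*11 = 55)
r = 93 (r = -3 + (50 + 46) = -3 + 96 = 93)
(r + E(T(-2, 4)))*u = (93 + 4*(-2 + 4))*55 = (93 + 4*2)*55 = (93 + 8)*55 = 101*55 = 5555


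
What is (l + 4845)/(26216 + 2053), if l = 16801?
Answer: 21646/28269 ≈ 0.76571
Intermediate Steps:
(l + 4845)/(26216 + 2053) = (16801 + 4845)/(26216 + 2053) = 21646/28269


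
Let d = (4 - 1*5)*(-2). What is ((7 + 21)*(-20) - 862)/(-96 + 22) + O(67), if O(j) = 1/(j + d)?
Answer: 49096/2553 ≈ 19.231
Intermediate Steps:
d = 2 (d = (4 - 5)*(-2) = -1*(-2) = 2)
O(j) = 1/(2 + j) (O(j) = 1/(j + 2) = 1/(2 + j))
((7 + 21)*(-20) - 862)/(-96 + 22) + O(67) = ((7 + 21)*(-20) - 862)/(-96 + 22) + 1/(2 + 67) = (28*(-20) - 862)/(-74) + 1/69 = (-560 - 862)*(-1/74) + 1/69 = -1422*(-1/74) + 1/69 = 711/37 + 1/69 = 49096/2553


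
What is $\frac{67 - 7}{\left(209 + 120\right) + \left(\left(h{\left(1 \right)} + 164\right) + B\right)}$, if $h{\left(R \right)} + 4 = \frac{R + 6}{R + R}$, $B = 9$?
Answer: $\frac{120}{1003} \approx 0.11964$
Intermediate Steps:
$h{\left(R \right)} = -4 + \frac{6 + R}{2 R}$ ($h{\left(R \right)} = -4 + \frac{R + 6}{R + R} = -4 + \frac{6 + R}{2 R}$)
$\frac{67 - 7}{\left(209 + 120\right) + \left(\left(h{\left(1 \right)} + 164\right) + B\right)} = \frac{67 - 7}{\left(209 + 120\right) + \left(\left(\left(- \frac{7}{2} + \frac{3}{1}\right) + 164\right) + 9\right)} = \frac{60}{329 + \left(\left(\left(- \frac{7}{2} + 3 \cdot 1\right) + 164\right) + 9\right)} = \frac{60}{329 + \left(\left(\left(- \frac{7}{2} + 3\right) + 164\right) + 9\right)} = \frac{60}{329 + \left(\left(- \frac{1}{2} + 164\right) + 9\right)} = \frac{60}{329 + \left(\frac{327}{2} + 9\right)} = \frac{60}{329 + \frac{345}{2}} = \frac{60}{\frac{1003}{2}} = 60 \cdot \frac{2}{1003} = \frac{120}{1003}$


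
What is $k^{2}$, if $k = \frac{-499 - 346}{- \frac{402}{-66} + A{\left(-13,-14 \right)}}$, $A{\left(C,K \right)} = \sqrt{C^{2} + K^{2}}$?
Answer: $\frac{12436570575}{4657352} - \frac{376772825 \sqrt{365}}{4657352} \approx 1124.7$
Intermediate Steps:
$k = - \frac{845}{\frac{67}{11} + \sqrt{365}}$ ($k = \frac{-499 - 346}{- \frac{402}{-66} + \sqrt{\left(-13\right)^{2} + \left(-14\right)^{2}}} = - \frac{845}{\left(-402\right) \left(- \frac{1}{66}\right) + \sqrt{169 + 196}} = - \frac{845}{\frac{67}{11} + \sqrt{365}} \approx -33.537$)
$k^{2} = \left(\frac{47905}{3052} - \frac{7865 \sqrt{365}}{3052}\right)^{2}$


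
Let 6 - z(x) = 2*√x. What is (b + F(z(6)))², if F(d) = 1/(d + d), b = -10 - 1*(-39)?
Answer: 41069/48 + 39*√6/8 ≈ 867.54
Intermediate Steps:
b = 29 (b = -10 + 39 = 29)
z(x) = 6 - 2*√x
F(d) = 1/(2*d)
(b + F(z(6)))² = (29 + 1/(2*(6 - 2*√6)))²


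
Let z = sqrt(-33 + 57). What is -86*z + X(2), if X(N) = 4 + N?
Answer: 6 - 172*sqrt(6) ≈ -415.31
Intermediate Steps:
z = 2*sqrt(6) (z = sqrt(24) = 2*sqrt(6) ≈ 4.8990)
-86*z + X(2) = -172*sqrt(6) + (4 + 2) = -172*sqrt(6) + 6 = 6 - 172*sqrt(6)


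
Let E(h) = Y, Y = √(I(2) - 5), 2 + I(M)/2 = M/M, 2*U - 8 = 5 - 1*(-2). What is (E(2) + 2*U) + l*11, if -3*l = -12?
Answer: 59 + I*√7 ≈ 59.0 + 2.6458*I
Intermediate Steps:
l = 4 (l = -⅓*(-12) = 4)
U = 15/2 (U = 4 + (5 - 1*(-2))/2 = 4 + (5 + 2)/2 = 4 + (½)*7 = 4 + 7/2 = 15/2 ≈ 7.5000)
I(M) = -2 (I(M) = -4 + 2*(M/M) = -4 + 2*1 = -4 + 2 = -2)
Y = I*√7 (Y = √(-2 - 5) = √(-7) = I*√7 ≈ 2.6458*I)
E(h) = I*√7
(E(2) + 2*U) + l*11 = (I*√7 + 2*(15/2)) + 4*11 = (I*√7 + 15) + 44 = (15 + I*√7) + 44 = 59 + I*√7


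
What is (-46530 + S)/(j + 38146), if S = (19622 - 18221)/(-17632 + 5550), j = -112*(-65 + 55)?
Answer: -19385409/16359028 ≈ -1.1850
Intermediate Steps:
j = 1120 (j = -112*(-10) = 1120)
S = -1401/12082 (S = 1401/(-12082) = 1401*(-1/12082) = -1401/12082 ≈ -0.11596)
(-46530 + S)/(j + 38146) = (-46530 - 1401/12082)/(1120 + 38146) = -562176861/12082/39266 = -562176861/12082*1/39266 = -19385409/16359028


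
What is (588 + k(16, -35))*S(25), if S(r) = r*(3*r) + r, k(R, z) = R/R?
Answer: 1119100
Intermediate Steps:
k(R, z) = 1
S(r) = r + 3*r**2 (S(r) = 3*r**2 + r = r + 3*r**2)
(588 + k(16, -35))*S(25) = (588 + 1)*(25*(1 + 3*25)) = 589*(25*(1 + 75)) = 589*(25*76) = 589*1900 = 1119100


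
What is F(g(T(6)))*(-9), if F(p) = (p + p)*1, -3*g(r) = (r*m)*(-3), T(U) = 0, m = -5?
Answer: 0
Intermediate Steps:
g(r) = -5*r (g(r) = -r*(-5)*(-3)/3 = -(-5*r)*(-3)/3 = -5*r)
F(p) = 2*p (F(p) = (2*p)*1 = 2*p)
F(g(T(6)))*(-9) = (2*(-5*0))*(-9) = (2*0)*(-9) = 0*(-9) = 0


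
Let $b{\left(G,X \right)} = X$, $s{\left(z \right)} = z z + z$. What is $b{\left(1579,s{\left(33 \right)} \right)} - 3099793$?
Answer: $-3098671$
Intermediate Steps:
$s{\left(z \right)} = z + z^{2}$ ($s{\left(z \right)} = z^{2} + z = z + z^{2}$)
$b{\left(1579,s{\left(33 \right)} \right)} - 3099793 = 33 \left(1 + 33\right) - 3099793 = 33 \cdot 34 - 3099793 = 1122 - 3099793 = -3098671$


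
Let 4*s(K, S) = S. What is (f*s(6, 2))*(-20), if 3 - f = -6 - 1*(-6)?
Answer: -30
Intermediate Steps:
s(K, S) = S/4
f = 3 (f = 3 - (-6 - 1*(-6)) = 3 - (-6 + 6) = 3 - 1*0 = 3 + 0 = 3)
(f*s(6, 2))*(-20) = (3*((1/4)*2))*(-20) = (3*(1/2))*(-20) = (3/2)*(-20) = -30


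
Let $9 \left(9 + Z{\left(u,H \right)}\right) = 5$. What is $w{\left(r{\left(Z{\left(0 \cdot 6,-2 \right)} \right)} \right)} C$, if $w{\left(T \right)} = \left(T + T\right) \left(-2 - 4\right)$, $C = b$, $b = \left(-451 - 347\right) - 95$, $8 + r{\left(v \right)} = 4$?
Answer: $-42864$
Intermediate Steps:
$Z{\left(u,H \right)} = - \frac{76}{9}$ ($Z{\left(u,H \right)} = -9 + \frac{1}{9} \cdot 5 = -9 + \frac{5}{9} = - \frac{76}{9}$)
$r{\left(v \right)} = -4$ ($r{\left(v \right)} = -8 + 4 = -4$)
$b = -893$ ($b = -798 - 95 = -893$)
$C = -893$
$w{\left(T \right)} = - 12 T$ ($w{\left(T \right)} = 2 T \left(-6\right) = - 12 T$)
$w{\left(r{\left(Z{\left(0 \cdot 6,-2 \right)} \right)} \right)} C = \left(-12\right) \left(-4\right) \left(-893\right) = 48 \left(-893\right) = -42864$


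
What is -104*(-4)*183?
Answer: 76128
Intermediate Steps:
-104*(-4)*183 = 416*183 = 76128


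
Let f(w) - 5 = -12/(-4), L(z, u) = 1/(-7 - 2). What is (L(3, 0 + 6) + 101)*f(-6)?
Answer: 7264/9 ≈ 807.11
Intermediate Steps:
L(z, u) = -⅑ (L(z, u) = 1/(-9) = -⅑)
f(w) = 8 (f(w) = 5 - 12/(-4) = 5 - 12*(-¼) = 5 + 3 = 8)
(L(3, 0 + 6) + 101)*f(-6) = (-⅑ + 101)*8 = (908/9)*8 = 7264/9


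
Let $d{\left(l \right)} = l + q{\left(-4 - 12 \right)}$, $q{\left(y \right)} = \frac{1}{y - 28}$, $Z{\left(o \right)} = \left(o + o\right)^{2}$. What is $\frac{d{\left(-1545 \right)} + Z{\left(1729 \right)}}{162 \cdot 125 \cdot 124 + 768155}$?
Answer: $\frac{105214727}{28856564} \approx 3.6461$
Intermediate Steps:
$Z{\left(o \right)} = 4 o^{2}$ ($Z{\left(o \right)} = \left(2 o\right)^{2} = 4 o^{2}$)
$q{\left(y \right)} = \frac{1}{-28 + y}$
$d{\left(l \right)} = - \frac{1}{44} + l$ ($d{\left(l \right)} = l + \frac{1}{-28 - 16} = l + \frac{1}{-44} = l - \frac{1}{44} = - \frac{1}{44} + l$)
$\frac{d{\left(-1545 \right)} + Z{\left(1729 \right)}}{162 \cdot 125 \cdot 124 + 768155} = \frac{\left(- \frac{1}{44} - 1545\right) + 4 \cdot 1729^{2}}{162 \cdot 125 \cdot 124 + 768155} = \frac{- \frac{67981}{44} + 4 \cdot 2989441}{20250 \cdot 124 + 768155} = \frac{- \frac{67981}{44} + 11957764}{2511000 + 768155} = \frac{526073635}{44 \cdot 3279155} = \frac{526073635}{44} \cdot \frac{1}{3279155} = \frac{105214727}{28856564}$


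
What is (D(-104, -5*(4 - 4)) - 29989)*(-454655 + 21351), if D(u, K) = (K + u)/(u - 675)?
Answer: 10122556434408/779 ≈ 1.2994e+10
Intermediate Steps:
D(u, K) = (K + u)/(-675 + u)
(D(-104, -5*(4 - 4)) - 29989)*(-454655 + 21351) = ((-5*(4 - 4) - 104)/(-675 - 104) - 29989)*(-454655 + 21351) = ((-5*0 - 104)/(-779) - 29989)*(-433304) = (-(0 - 104)/779 - 29989)*(-433304) = (-1/779*(-104) - 29989)*(-433304) = (104/779 - 29989)*(-433304) = -23361327/779*(-433304) = 10122556434408/779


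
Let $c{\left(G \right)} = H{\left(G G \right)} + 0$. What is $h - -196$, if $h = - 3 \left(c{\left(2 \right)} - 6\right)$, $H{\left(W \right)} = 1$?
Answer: $211$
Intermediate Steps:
$c{\left(G \right)} = 1$ ($c{\left(G \right)} = 1 + 0 = 1$)
$h = 15$ ($h = - 3 \left(1 - 6\right) = \left(-3\right) \left(-5\right) = 15$)
$h - -196 = 15 - -196 = 15 + 196 = 211$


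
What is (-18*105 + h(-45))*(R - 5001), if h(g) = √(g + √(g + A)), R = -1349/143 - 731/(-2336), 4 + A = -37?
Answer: 1581571636155/167024 - 1673620779*√(-45 + I*√86)/334048 ≈ 9.4657e+6 - 33785.0*I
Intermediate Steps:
A = -41 (A = -4 - 37 = -41)
R = -3046731/334048 (R = -1349*1/143 - 731*(-1/2336) = -1349/143 + 731/2336 = -3046731/334048 ≈ -9.1206)
h(g) = √(g + √(-41 + g)) (h(g) = √(g + √(g - 41)) = √(g + √(-41 + g)))
(-18*105 + h(-45))*(R - 5001) = (-18*105 + √(-45 + √(-41 - 45)))*(-3046731/334048 - 5001) = (-1890 + √(-45 + √(-86)))*(-1673620779/334048) = (-1890 + √(-45 + I*√86))*(-1673620779/334048) = 1581571636155/167024 - 1673620779*√(-45 + I*√86)/334048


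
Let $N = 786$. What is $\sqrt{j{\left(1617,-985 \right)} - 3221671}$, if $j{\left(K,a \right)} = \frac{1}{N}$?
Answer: $\frac{i \sqrt{1990335456330}}{786} \approx 1794.9 i$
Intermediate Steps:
$j{\left(K,a \right)} = \frac{1}{786}$
$\sqrt{j{\left(1617,-985 \right)} - 3221671} = \sqrt{\frac{1}{786} - 3221671} = \sqrt{- \frac{2532233405}{786}} = \frac{i \sqrt{1990335456330}}{786}$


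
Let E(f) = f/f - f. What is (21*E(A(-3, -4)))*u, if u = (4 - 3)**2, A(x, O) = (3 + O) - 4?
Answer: 126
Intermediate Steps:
A(x, O) = -1 + O
u = 1 (u = 1**2 = 1)
E(f) = 1 - f
(21*E(A(-3, -4)))*u = (21*(1 - (-1 - 4)))*1 = (21*(1 - 1*(-5)))*1 = (21*(1 + 5))*1 = (21*6)*1 = 126*1 = 126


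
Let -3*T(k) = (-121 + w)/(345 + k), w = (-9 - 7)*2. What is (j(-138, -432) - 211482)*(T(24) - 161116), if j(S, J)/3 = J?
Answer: 1405558344426/41 ≈ 3.4282e+10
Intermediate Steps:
w = -32 (w = -16*2 = -32)
j(S, J) = 3*J
T(k) = 51/(345 + k) (T(k) = -(-121 - 32)/(3*(345 + k)) = -(-51)/(345 + k) = 51/(345 + k))
(j(-138, -432) - 211482)*(T(24) - 161116) = (3*(-432) - 211482)*(51/(345 + 24) - 161116) = (-1296 - 211482)*(51/369 - 161116) = -212778*(51*(1/369) - 161116) = -212778*(17/123 - 161116) = -212778*(-19817251/123) = 1405558344426/41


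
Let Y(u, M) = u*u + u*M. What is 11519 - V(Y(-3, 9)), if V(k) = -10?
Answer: 11529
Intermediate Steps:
Y(u, M) = u**2 + M*u
11519 - V(Y(-3, 9)) = 11519 - 1*(-10) = 11519 + 10 = 11529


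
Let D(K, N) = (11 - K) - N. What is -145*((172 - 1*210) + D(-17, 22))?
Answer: 4640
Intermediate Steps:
D(K, N) = 11 - K - N
-145*((172 - 1*210) + D(-17, 22)) = -145*((172 - 1*210) + (11 - 1*(-17) - 1*22)) = -145*((172 - 210) + (11 + 17 - 22)) = -145*(-38 + 6) = -145*(-32) = 4640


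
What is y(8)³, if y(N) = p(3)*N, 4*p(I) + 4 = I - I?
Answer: -512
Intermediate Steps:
p(I) = -1 (p(I) = -1 + (I - I)/4 = -1 + (¼)*0 = -1 + 0 = -1)
y(N) = -N
y(8)³ = (-1*8)³ = (-8)³ = -512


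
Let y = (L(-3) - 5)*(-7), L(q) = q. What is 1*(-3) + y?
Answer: 53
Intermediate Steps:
y = 56 (y = (-3 - 5)*(-7) = -8*(-7) = 56)
1*(-3) + y = 1*(-3) + 56 = -3 + 56 = 53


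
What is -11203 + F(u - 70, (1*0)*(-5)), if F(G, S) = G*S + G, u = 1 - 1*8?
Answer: -11280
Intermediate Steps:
u = -7 (u = 1 - 8 = -7)
F(G, S) = G + G*S
-11203 + F(u - 70, (1*0)*(-5)) = -11203 + (-7 - 70)*(1 + (1*0)*(-5)) = -11203 - 77*(1 + 0*(-5)) = -11203 - 77*(1 + 0) = -11203 - 77*1 = -11203 - 77 = -11280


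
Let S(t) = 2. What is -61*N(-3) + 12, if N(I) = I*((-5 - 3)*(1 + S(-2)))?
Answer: -4380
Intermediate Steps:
N(I) = -24*I (N(I) = I*((-5 - 3)*(1 + 2)) = I*(-8*3) = I*(-24) = -24*I)
-61*N(-3) + 12 = -(-1464)*(-3) + 12 = -61*72 + 12 = -4392 + 12 = -4380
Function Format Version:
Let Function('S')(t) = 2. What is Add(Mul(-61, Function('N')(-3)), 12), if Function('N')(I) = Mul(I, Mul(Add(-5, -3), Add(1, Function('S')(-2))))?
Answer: -4380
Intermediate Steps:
Function('N')(I) = Mul(-24, I) (Function('N')(I) = Mul(I, Mul(Add(-5, -3), Add(1, 2))) = Mul(I, Mul(-8, 3)) = Mul(I, -24) = Mul(-24, I))
Add(Mul(-61, Function('N')(-3)), 12) = Add(Mul(-61, Mul(-24, -3)), 12) = Add(Mul(-61, 72), 12) = Add(-4392, 12) = -4380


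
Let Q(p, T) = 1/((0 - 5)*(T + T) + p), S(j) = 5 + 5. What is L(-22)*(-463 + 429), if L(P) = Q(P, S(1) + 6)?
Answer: 17/91 ≈ 0.18681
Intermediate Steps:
S(j) = 10
Q(p, T) = 1/(p - 10*T) (Q(p, T) = 1/(-10*T + p) = 1/(p - 10*T))
L(P) = 1/(-160 + P) (L(P) = 1/(P - 10*(10 + 6)) = 1/(P - 10*16) = 1/(P - 160) = 1/(-160 + P))
L(-22)*(-463 + 429) = (-463 + 429)/(-160 - 22) = -34/(-182) = -1/182*(-34) = 17/91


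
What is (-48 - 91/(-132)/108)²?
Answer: 468125534809/203233536 ≈ 2303.4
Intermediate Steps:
(-48 - 91/(-132)/108)² = (-48 - 91*(-1/132)*(1/108))² = (-48 + (91/132)*(1/108))² = (-48 + 91/14256)² = (-684197/14256)² = 468125534809/203233536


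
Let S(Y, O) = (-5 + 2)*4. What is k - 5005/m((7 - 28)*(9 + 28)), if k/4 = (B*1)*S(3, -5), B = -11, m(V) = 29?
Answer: 10307/29 ≈ 355.41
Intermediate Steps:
S(Y, O) = -12 (S(Y, O) = -3*4 = -12)
k = 528 (k = 4*(-11*1*(-12)) = 4*(-11*(-12)) = 4*132 = 528)
k - 5005/m((7 - 28)*(9 + 28)) = 528 - 5005/29 = 10307/29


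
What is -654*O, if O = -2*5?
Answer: 6540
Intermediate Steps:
O = -10
-654*O = -654*(-10) = 6540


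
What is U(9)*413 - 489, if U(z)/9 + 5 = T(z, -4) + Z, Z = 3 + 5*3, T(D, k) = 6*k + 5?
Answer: -22791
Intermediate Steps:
T(D, k) = 5 + 6*k
Z = 18 (Z = 3 + 15 = 18)
U(z) = -54 (U(z) = -45 + 9*((5 + 6*(-4)) + 18) = -45 + 9*((5 - 24) + 18) = -45 + 9*(-19 + 18) = -45 + 9*(-1) = -45 - 9 = -54)
U(9)*413 - 489 = -54*413 - 489 = -22302 - 489 = -22791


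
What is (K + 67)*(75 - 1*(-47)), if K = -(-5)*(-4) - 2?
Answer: 5490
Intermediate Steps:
K = -22 (K = -5*4 - 2 = -20 - 2 = -22)
(K + 67)*(75 - 1*(-47)) = (-22 + 67)*(75 - 1*(-47)) = 45*(75 + 47) = 45*122 = 5490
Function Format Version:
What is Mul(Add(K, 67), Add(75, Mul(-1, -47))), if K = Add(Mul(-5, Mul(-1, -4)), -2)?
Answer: 5490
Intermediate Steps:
K = -22 (K = Add(Mul(-5, 4), -2) = Add(-20, -2) = -22)
Mul(Add(K, 67), Add(75, Mul(-1, -47))) = Mul(Add(-22, 67), Add(75, Mul(-1, -47))) = Mul(45, Add(75, 47)) = Mul(45, 122) = 5490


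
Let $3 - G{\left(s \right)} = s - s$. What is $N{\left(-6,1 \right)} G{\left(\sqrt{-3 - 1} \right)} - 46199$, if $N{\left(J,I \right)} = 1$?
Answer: $-46196$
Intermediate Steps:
$G{\left(s \right)} = 3$ ($G{\left(s \right)} = 3 - \left(s - s\right) = 3 - 0 = 3 + 0 = 3$)
$N{\left(-6,1 \right)} G{\left(\sqrt{-3 - 1} \right)} - 46199 = 1 \cdot 3 - 46199 = 3 - 46199 = -46196$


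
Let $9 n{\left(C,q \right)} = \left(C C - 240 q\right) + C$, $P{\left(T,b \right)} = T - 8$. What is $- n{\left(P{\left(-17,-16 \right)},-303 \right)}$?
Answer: $- \frac{24440}{3} \approx -8146.7$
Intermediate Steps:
$P{\left(T,b \right)} = -8 + T$ ($P{\left(T,b \right)} = T - 8 = -8 + T$)
$n{\left(C,q \right)} = - \frac{80 q}{3} + \frac{C}{9} + \frac{C^{2}}{9}$ ($n{\left(C,q \right)} = \frac{\left(C C - 240 q\right) + C}{9} = \frac{\left(C^{2} - 240 q\right) + C}{9} = \frac{C + C^{2} - 240 q}{9} = - \frac{80 q}{3} + \frac{C}{9} + \frac{C^{2}}{9}$)
$- n{\left(P{\left(-17,-16 \right)},-303 \right)} = - (\left(- \frac{80}{3}\right) \left(-303\right) + \frac{-8 - 17}{9} + \frac{\left(-8 - 17\right)^{2}}{9}) = - (8080 + \frac{1}{9} \left(-25\right) + \frac{\left(-25\right)^{2}}{9}) = - (8080 - \frac{25}{9} + \frac{1}{9} \cdot 625) = - (8080 - \frac{25}{9} + \frac{625}{9}) = \left(-1\right) \frac{24440}{3} = - \frac{24440}{3}$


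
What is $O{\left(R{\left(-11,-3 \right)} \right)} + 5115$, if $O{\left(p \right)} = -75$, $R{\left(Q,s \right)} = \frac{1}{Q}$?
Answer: $5040$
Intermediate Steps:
$O{\left(R{\left(-11,-3 \right)} \right)} + 5115 = -75 + 5115 = 5040$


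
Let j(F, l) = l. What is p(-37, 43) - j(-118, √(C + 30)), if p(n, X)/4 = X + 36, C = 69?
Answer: 316 - 3*√11 ≈ 306.05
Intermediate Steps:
p(n, X) = 144 + 4*X (p(n, X) = 4*(X + 36) = 4*(36 + X) = 144 + 4*X)
p(-37, 43) - j(-118, √(C + 30)) = (144 + 4*43) - √(69 + 30) = (144 + 172) - √99 = 316 - 3*√11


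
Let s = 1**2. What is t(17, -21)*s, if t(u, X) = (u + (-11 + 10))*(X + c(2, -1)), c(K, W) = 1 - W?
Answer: -304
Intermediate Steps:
s = 1
t(u, X) = (-1 + u)*(2 + X) (t(u, X) = (u + (-11 + 10))*(X + (1 - 1*(-1))) = (u - 1)*(X + (1 + 1)) = (-1 + u)*(X + 2) = (-1 + u)*(2 + X))
t(17, -21)*s = (-2 - 1*(-21) + 2*17 - 21*17)*1 = (-2 + 21 + 34 - 357)*1 = -304*1 = -304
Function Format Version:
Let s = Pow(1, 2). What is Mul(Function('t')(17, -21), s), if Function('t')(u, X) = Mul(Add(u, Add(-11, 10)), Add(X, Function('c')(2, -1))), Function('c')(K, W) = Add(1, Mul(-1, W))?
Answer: -304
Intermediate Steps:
s = 1
Function('t')(u, X) = Mul(Add(-1, u), Add(2, X)) (Function('t')(u, X) = Mul(Add(u, Add(-11, 10)), Add(X, Add(1, Mul(-1, -1)))) = Mul(Add(u, -1), Add(X, Add(1, 1))) = Mul(Add(-1, u), Add(X, 2)) = Mul(Add(-1, u), Add(2, X)))
Mul(Function('t')(17, -21), s) = Mul(Add(-2, Mul(-1, -21), Mul(2, 17), Mul(-21, 17)), 1) = Mul(Add(-2, 21, 34, -357), 1) = Mul(-304, 1) = -304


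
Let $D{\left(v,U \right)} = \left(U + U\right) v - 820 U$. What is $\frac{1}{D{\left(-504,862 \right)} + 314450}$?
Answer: $- \frac{1}{1261286} \approx -7.9284 \cdot 10^{-7}$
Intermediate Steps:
$D{\left(v,U \right)} = - 820 U + 2 U v$ ($D{\left(v,U \right)} = 2 U v - 820 U = - 820 U + 2 U v$)
$\frac{1}{D{\left(-504,862 \right)} + 314450} = \frac{1}{2 \cdot 862 \left(-410 - 504\right) + 314450} = \frac{1}{2 \cdot 862 \left(-914\right) + 314450} = \frac{1}{-1575736 + 314450} = \frac{1}{-1261286} = - \frac{1}{1261286}$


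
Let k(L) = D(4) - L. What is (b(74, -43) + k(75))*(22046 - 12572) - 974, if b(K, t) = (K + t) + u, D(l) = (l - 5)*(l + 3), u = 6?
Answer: -427304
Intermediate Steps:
D(l) = (-5 + l)*(3 + l)
k(L) = -7 - L (k(L) = (-15 + 4**2 - 2*4) - L = (-15 + 16 - 8) - L = -7 - L)
b(K, t) = 6 + K + t (b(K, t) = (K + t) + 6 = 6 + K + t)
(b(74, -43) + k(75))*(22046 - 12572) - 974 = ((6 + 74 - 43) + (-7 - 1*75))*(22046 - 12572) - 974 = (37 + (-7 - 75))*9474 - 974 = (37 - 82)*9474 - 974 = -45*9474 - 974 = -426330 - 974 = -427304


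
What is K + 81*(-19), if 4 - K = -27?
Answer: -1508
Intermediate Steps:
K = 31 (K = 4 - 1*(-27) = 4 + 27 = 31)
K + 81*(-19) = 31 + 81*(-19) = 31 - 1539 = -1508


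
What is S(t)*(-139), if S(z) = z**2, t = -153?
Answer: -3253851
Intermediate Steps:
S(t)*(-139) = (-153)**2*(-139) = 23409*(-139) = -3253851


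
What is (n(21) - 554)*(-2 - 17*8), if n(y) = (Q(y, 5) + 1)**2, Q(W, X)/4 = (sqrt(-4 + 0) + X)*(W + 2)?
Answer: -24579318 - 23411424*I ≈ -2.4579e+7 - 2.3411e+7*I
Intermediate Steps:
Q(W, X) = 4*(2 + W)*(X + 2*I) (Q(W, X) = 4*((sqrt(-4 + 0) + X)*(W + 2)) = 4*((sqrt(-4) + X)*(2 + W)) = 4*((2*I + X)*(2 + W)) = 4*((X + 2*I)*(2 + W)) = 4*((2 + W)*(X + 2*I)) = 4*(2 + W)*(X + 2*I))
n(y) = (41 + 16*I + 20*y + 8*I*y)**2 (n(y) = ((8*5 + 16*I + 4*y*5 + 8*I*y) + 1)**2 = ((40 + 16*I + 20*y + 8*I*y) + 1)**2 = (41 + 16*I + 20*y + 8*I*y)**2)
(n(21) - 554)*(-2 - 17*8) = ((41 + 16*I + 20*21 + 8*I*21)**2 - 554)*(-2 - 17*8) = ((41 + 16*I + 420 + 168*I)**2 - 554)*(-2 - 136) = ((461 + 184*I)**2 - 554)*(-138) = (-554 + (461 + 184*I)**2)*(-138) = 76452 - 138*(461 + 184*I)**2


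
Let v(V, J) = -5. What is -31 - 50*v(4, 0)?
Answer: 219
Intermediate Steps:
-31 - 50*v(4, 0) = -31 - 50*(-5) = -31 + 250 = 219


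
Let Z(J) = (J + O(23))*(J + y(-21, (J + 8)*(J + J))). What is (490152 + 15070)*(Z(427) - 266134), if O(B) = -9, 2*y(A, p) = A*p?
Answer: -823793399001276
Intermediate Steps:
y(A, p) = A*p/2 (y(A, p) = (A*p)/2 = A*p/2)
Z(J) = (-9 + J)*(J - 21*J*(8 + J)) (Z(J) = (J - 9)*(J + (½)*(-21)*((J + 8)*(J + J))) = (-9 + J)*(J + (½)*(-21)*((8 + J)*(2*J))) = (-9 + J)*(J + (½)*(-21)*(2*J*(8 + J))) = (-9 + J)*(J - 21*J*(8 + J)))
(490152 + 15070)*(Z(427) - 266134) = (490152 + 15070)*(427*(1503 - 21*427² + 22*427) - 266134) = 505222*(427*(1503 - 21*182329 + 9394) - 266134) = 505222*(427*(1503 - 3828909 + 9394) - 266134) = 505222*(427*(-3818012) - 266134) = 505222*(-1630291124 - 266134) = 505222*(-1630557258) = -823793399001276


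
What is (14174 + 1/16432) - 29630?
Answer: -253972991/16432 ≈ -15456.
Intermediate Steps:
(14174 + 1/16432) - 29630 = 232907169/16432 - 29630 = -253972991/16432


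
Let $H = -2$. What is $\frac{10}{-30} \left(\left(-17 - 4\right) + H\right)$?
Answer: $\frac{23}{3} \approx 7.6667$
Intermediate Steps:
$\frac{10}{-30} \left(\left(-17 - 4\right) + H\right) = \frac{10}{-30} \left(\left(-17 - 4\right) - 2\right) = 10 \left(- \frac{1}{30}\right) \left(-21 - 2\right) = \left(- \frac{1}{3}\right) \left(-23\right) = \frac{23}{3}$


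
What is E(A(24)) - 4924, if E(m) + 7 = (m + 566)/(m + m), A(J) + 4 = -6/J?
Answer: -169901/34 ≈ -4997.1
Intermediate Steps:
A(J) = -4 - 6/J
E(m) = -7 + (566 + m)/(2*m) (E(m) = -7 + (m + 566)/(m + m) = -7 + (566 + m)/((2*m)) = -7 + (566 + m)*(1/(2*m)) = -7 + (566 + m)/(2*m))
E(A(24)) - 4924 = (-13/2 + 283/(-4 - 6/24)) - 4924 = (-13/2 + 283/(-4 - 6*1/24)) - 4924 = (-13/2 + 283/(-4 - ¼)) - 4924 = (-13/2 + 283/(-17/4)) - 4924 = (-13/2 + 283*(-4/17)) - 4924 = (-13/2 - 1132/17) - 4924 = -2485/34 - 4924 = -169901/34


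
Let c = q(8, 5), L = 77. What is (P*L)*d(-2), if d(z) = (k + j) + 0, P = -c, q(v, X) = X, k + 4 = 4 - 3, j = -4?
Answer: 2695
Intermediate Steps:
k = -3 (k = -4 + (4 - 3) = -4 + 1 = -3)
c = 5
P = -5 (P = -1*5 = -5)
d(z) = -7 (d(z) = (-3 - 4) + 0 = -7 + 0 = -7)
(P*L)*d(-2) = -5*77*(-7) = -385*(-7) = 2695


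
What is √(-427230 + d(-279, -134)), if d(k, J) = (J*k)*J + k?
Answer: 3*I*√604137 ≈ 2331.8*I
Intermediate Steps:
d(k, J) = k + k*J² (d(k, J) = k*J² + k = k + k*J²)
√(-427230 + d(-279, -134)) = √(-427230 - 279*(1 + (-134)²)) = √(-427230 - 279*(1 + 17956)) = √(-427230 - 279*17957) = √(-427230 - 5010003) = √(-5437233) = 3*I*√604137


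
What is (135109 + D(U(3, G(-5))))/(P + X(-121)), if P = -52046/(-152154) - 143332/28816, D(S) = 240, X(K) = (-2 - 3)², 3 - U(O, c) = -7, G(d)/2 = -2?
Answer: 74179198069092/11162870251 ≈ 6645.2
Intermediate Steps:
G(d) = -4 (G(d) = 2*(-2) = -4)
U(O, c) = 10 (U(O, c) = 3 - 1*(-7) = 3 + 7 = 10)
X(K) = 25 (X(K) = (-5)² = 25)
P = -2538597449/548058708 (P = -52046*(-1/152154) - 143332*1/28816 = 26023/76077 - 35833/7204 = -2538597449/548058708 ≈ -4.6320)
(135109 + D(U(3, G(-5))))/(P + X(-121)) = (135109 + 240)/(-2538597449/548058708 + 25) = 135349/(11162870251/548058708) = 135349*(548058708/11162870251) = 74179198069092/11162870251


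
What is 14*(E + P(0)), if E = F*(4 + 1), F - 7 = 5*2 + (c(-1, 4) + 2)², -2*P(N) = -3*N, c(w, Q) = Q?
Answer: 3710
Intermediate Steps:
P(N) = 3*N/2 (P(N) = -(-3)*N/2 = 3*N/2)
F = 53 (F = 7 + (5*2 + (4 + 2)²) = 7 + (10 + 6²) = 7 + (10 + 36) = 7 + 46 = 53)
E = 265 (E = 53*(4 + 1) = 53*5 = 265)
14*(E + P(0)) = 14*(265 + (3/2)*0) = 14*(265 + 0) = 14*265 = 3710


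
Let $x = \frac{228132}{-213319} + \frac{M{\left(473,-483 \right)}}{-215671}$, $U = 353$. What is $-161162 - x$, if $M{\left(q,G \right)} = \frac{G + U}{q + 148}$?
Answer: $- \frac{4604395891355842756}{28570174392429} \approx -1.6116 \cdot 10^{5}$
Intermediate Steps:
$M{\left(q,G \right)} = \frac{353 + G}{148 + q}$ ($M{\left(q,G \right)} = \frac{G + 353}{q + 148} = \frac{353 + G}{148 + q}$)
$x = - \frac{30554076799742}{28570174392429}$ ($x = \frac{228132}{-213319} + \frac{\frac{1}{148 + 473} \left(353 - 483\right)}{-215671} = 228132 \left(- \frac{1}{213319}\right) + \frac{1}{621} \left(-130\right) \left(- \frac{1}{215671}\right) = - \frac{228132}{213319} + \frac{1}{621} \left(-130\right) \left(- \frac{1}{215671}\right) = - \frac{228132}{213319} - - \frac{130}{133931691} = - \frac{228132}{213319} + \frac{130}{133931691} = - \frac{30554076799742}{28570174392429} \approx -1.0694$)
$-161162 - x = -161162 - - \frac{30554076799742}{28570174392429} = -161162 + \frac{30554076799742}{28570174392429} = - \frac{4604395891355842756}{28570174392429}$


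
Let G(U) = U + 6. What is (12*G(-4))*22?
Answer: 528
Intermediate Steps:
G(U) = 6 + U
(12*G(-4))*22 = (12*(6 - 4))*22 = (12*2)*22 = 24*22 = 528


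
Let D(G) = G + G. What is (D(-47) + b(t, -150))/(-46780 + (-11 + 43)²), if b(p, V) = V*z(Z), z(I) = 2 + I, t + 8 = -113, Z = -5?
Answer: -89/11439 ≈ -0.0077804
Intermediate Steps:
t = -121 (t = -8 - 113 = -121)
D(G) = 2*G
b(p, V) = -3*V (b(p, V) = V*(2 - 5) = V*(-3) = -3*V)
(D(-47) + b(t, -150))/(-46780 + (-11 + 43)²) = (2*(-47) - 3*(-150))/(-46780 + (-11 + 43)²) = (-94 + 450)/(-46780 + 32²) = 356/(-46780 + 1024) = 356/(-45756) = 356*(-1/45756) = -89/11439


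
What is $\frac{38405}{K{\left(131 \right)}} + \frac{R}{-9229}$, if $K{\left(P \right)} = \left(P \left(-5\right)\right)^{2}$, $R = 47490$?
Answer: $- \frac{4003991501}{791894345} \approx -5.0562$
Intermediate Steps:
$K{\left(P \right)} = 25 P^{2}$ ($K{\left(P \right)} = \left(- 5 P\right)^{2} = 25 P^{2}$)
$\frac{38405}{K{\left(131 \right)}} + \frac{R}{-9229} = \frac{38405}{25 \cdot 131^{2}} + \frac{47490}{-9229} = \frac{38405}{25 \cdot 17161} + 47490 \left(- \frac{1}{9229}\right) = \frac{38405}{429025} - \frac{47490}{9229} = 38405 \cdot \frac{1}{429025} - \frac{47490}{9229} = \frac{7681}{85805} - \frac{47490}{9229} = - \frac{4003991501}{791894345}$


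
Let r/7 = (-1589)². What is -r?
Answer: -17674447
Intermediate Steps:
r = 17674447 (r = 7*(-1589)² = 7*2524921 = 17674447)
-r = -1*17674447 = -17674447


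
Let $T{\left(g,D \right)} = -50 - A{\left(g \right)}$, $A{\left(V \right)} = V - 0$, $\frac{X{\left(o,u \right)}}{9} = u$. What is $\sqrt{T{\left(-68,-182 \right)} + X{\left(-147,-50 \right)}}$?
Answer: $12 i \sqrt{3} \approx 20.785 i$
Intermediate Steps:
$X{\left(o,u \right)} = 9 u$
$A{\left(V \right)} = V$ ($A{\left(V \right)} = V + 0 = V$)
$T{\left(g,D \right)} = -50 - g$
$\sqrt{T{\left(-68,-182 \right)} + X{\left(-147,-50 \right)}} = \sqrt{\left(-50 - -68\right) + 9 \left(-50\right)} = \sqrt{\left(-50 + 68\right) - 450} = \sqrt{18 - 450} = \sqrt{-432} = 12 i \sqrt{3}$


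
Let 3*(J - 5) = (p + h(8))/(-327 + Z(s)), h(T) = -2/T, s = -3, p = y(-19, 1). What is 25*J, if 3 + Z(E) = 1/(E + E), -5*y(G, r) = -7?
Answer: 495135/3962 ≈ 124.97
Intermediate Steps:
y(G, r) = 7/5 (y(G, r) = -1/5*(-7) = 7/5)
p = 7/5 ≈ 1.4000
Z(E) = -3 + 1/(2*E) (Z(E) = -3 + 1/(E + E) = -3 + 1/(2*E))
J = 99027/19810 (J = 5 + ((7/5 - 2/8)/(-327 + (-3 + (1/2)/(-3))))/3 = 5 + ((7/5 - 2*1/8)/(-327 + (-3 + (1/2)*(-1/3))))/3 = 5 + ((7/5 - 1/4)/(-327 + (-3 - 1/6)))/3 = 5 + (23/(20*(-327 - 19/6)))/3 = 5 + (23/(20*(-1981/6)))/3 = 5 + ((23/20)*(-6/1981))/3 = 5 + (1/3)*(-69/19810) = 5 - 23/19810 = 99027/19810 ≈ 4.9988)
25*J = 25*(99027/19810) = 495135/3962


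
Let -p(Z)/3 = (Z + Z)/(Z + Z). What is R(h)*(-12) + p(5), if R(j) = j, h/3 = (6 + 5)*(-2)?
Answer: 789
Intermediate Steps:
h = -66 (h = 3*((6 + 5)*(-2)) = 3*(11*(-2)) = 3*(-22) = -66)
p(Z) = -3 (p(Z) = -3*(Z + Z)/(Z + Z) = -3*2*Z/(2*Z) = -3*2*Z*1/(2*Z) = -3*1 = -3)
R(h)*(-12) + p(5) = -66*(-12) - 3 = 792 - 3 = 789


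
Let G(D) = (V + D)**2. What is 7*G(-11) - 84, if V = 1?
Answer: 616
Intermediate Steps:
G(D) = (1 + D)**2
7*G(-11) - 84 = 7*(1 - 11)**2 - 84 = 7*(-10)**2 - 84 = 7*100 - 84 = 700 - 84 = 616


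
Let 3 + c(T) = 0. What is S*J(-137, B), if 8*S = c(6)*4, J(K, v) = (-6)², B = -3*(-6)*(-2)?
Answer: -54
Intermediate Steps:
c(T) = -3 (c(T) = -3 + 0 = -3)
B = -36 (B = 18*(-2) = -36)
J(K, v) = 36
S = -3/2 (S = (-3*4)/8 = (⅛)*(-12) = -3/2 ≈ -1.5000)
S*J(-137, B) = -3/2*36 = -54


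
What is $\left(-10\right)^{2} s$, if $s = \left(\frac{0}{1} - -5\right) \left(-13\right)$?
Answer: $-6500$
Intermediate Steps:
$s = -65$ ($s = \left(0 \cdot 1 + 5\right) \left(-13\right) = \left(0 + 5\right) \left(-13\right) = 5 \left(-13\right) = -65$)
$\left(-10\right)^{2} s = \left(-10\right)^{2} \left(-65\right) = 100 \left(-65\right) = -6500$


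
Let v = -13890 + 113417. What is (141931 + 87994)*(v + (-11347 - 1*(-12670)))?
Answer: 23187936250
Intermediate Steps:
v = 99527
(141931 + 87994)*(v + (-11347 - 1*(-12670))) = (141931 + 87994)*(99527 + (-11347 - 1*(-12670))) = 229925*(99527 + (-11347 + 12670)) = 229925*(99527 + 1323) = 229925*100850 = 23187936250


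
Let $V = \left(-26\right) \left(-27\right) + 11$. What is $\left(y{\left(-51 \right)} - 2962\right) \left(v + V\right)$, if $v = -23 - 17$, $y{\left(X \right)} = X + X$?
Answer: $-2062072$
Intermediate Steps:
$y{\left(X \right)} = 2 X$
$v = -40$ ($v = -23 - 17 = -40$)
$V = 713$ ($V = 702 + 11 = 713$)
$\left(y{\left(-51 \right)} - 2962\right) \left(v + V\right) = \left(2 \left(-51\right) - 2962\right) \left(-40 + 713\right) = \left(-102 - 2962\right) 673 = \left(-3064\right) 673 = -2062072$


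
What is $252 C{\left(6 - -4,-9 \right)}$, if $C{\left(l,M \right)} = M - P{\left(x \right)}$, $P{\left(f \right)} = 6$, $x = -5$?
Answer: $-3780$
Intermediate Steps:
$C{\left(l,M \right)} = -6 + M$ ($C{\left(l,M \right)} = M - 6 = -6 + M$)
$252 C{\left(6 - -4,-9 \right)} = 252 \left(-6 - 9\right) = 252 \left(-15\right) = -3780$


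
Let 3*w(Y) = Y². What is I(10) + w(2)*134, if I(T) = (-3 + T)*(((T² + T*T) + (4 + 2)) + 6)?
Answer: 4988/3 ≈ 1662.7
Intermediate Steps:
I(T) = (-3 + T)*(12 + 2*T²) (I(T) = (-3 + T)*(((T² + T²) + 6) + 6) = (-3 + T)*((2*T² + 6) + 6) = (-3 + T)*((6 + 2*T²) + 6) = (-3 + T)*(12 + 2*T²))
w(Y) = Y²/3
I(10) + w(2)*134 = (-36 - 6*10² + 2*10³ + 12*10) + ((⅓)*2²)*134 = (-36 - 6*100 + 2*1000 + 120) + ((⅓)*4)*134 = (-36 - 600 + 2000 + 120) + (4/3)*134 = 1484 + 536/3 = 4988/3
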